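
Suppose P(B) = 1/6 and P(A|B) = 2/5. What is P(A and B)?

By definition, P(A|B) = P(A ∩ B) / P(B)
So P(A ∩ B) = P(A|B) × P(B)
= 2/5 × 1/6
= 1/15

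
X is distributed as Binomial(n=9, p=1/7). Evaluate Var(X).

For X ~ Binomial(n=9, p=1/7):
Var(X) = \frac{54}{49}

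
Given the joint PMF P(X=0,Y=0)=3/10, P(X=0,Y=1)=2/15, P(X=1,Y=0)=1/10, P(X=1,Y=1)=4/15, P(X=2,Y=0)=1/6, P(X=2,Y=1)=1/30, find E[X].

First find marginal of X:
P(X=0) = 13/30
P(X=1) = 11/30
P(X=2) = 1/5
E[X] = 0 × 13/30 + 1 × 11/30 + 2 × 1/5 = 23/30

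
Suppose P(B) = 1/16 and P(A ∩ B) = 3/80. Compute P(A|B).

P(A|B) = P(A ∩ B) / P(B)
= (3/80) / (1/16)
= 3/5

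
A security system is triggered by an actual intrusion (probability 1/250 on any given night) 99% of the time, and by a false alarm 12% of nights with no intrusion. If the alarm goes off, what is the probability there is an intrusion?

Let D = the rare event, + = positive/flagged.
P(D) = 1/250
P(+|D) = 99/100
P(+|D') = 12/100 = 3/25
P(+) = P(+|D)P(D) + P(+|D')P(D')
     = \frac{99}{100} × \frac{1}{250} + \frac{3}{25} × \frac{249}{250}
     = \frac{3087}{25000}
P(D|+) = P(+|D)P(D)/P(+) = \frac{11}{343}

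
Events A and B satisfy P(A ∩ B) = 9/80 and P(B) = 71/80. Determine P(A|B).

P(A|B) = P(A ∩ B) / P(B)
= (9/80) / (71/80)
= 9/71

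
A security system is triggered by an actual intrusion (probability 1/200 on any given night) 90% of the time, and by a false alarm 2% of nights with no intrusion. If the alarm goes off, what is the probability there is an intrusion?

Let D = the rare event, + = positive/flagged.
P(D) = 1/200
P(+|D) = 90/100 = 9/10
P(+|D') = 2/100 = 1/50
P(+) = P(+|D)P(D) + P(+|D')P(D')
     = \frac{9}{10} × \frac{1}{200} + \frac{1}{50} × \frac{199}{200}
     = \frac{61}{2500}
P(D|+) = P(+|D)P(D)/P(+) = \frac{45}{244}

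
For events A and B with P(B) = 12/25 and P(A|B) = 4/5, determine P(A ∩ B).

By definition, P(A|B) = P(A ∩ B) / P(B)
So P(A ∩ B) = P(A|B) × P(B)
= 4/5 × 12/25
= 48/125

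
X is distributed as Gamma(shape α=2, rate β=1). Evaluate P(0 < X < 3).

P(0 < X < 3) = ∫_{0}^{3} f(x) dx
where f(x) = x e^{- x}
= 1 - \frac{4}{e^{3}}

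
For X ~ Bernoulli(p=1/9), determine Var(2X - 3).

For X ~ Bernoulli(p=1/9):
Var(X) = \frac{8}{81}
Var(2X - 3) = (2)² × Var(X) = 4 × \frac{8}{81} = \frac{32}{81}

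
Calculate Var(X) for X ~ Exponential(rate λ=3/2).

For X ~ Exponential(rate λ=3/2):
Var(X) = \frac{4}{9}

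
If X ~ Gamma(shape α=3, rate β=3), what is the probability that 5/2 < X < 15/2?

P(5/2 < X < 15/2) = ∫_{5/2}^{15/2} f(x) dx
where f(x) = \frac{27 x^{2} e^{- 3 x}}{2}
= \frac{-2213 + 293 e^{15}}{8 e^{\frac{45}{2}}}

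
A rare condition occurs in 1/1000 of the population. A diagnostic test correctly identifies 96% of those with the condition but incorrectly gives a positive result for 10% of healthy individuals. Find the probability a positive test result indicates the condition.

Let D = the rare event, + = positive/flagged.
P(D) = 1/1000
P(+|D) = 96/100 = 24/25
P(+|D') = 10/100 = 1/10
P(+) = P(+|D)P(D) + P(+|D')P(D')
     = \frac{24}{25} × \frac{1}{1000} + \frac{1}{10} × \frac{999}{1000}
     = \frac{5043}{50000}
P(D|+) = P(+|D)P(D)/P(+) = \frac{16}{1681}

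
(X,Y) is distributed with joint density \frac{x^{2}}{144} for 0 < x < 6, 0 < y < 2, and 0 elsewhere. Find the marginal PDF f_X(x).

f_X(x) = ∫_0^2 f(x,y) dy
= ∫_0^2 \frac{x^{2}}{144} dy
= \frac{x^{2}}{72} for 0 < x < 6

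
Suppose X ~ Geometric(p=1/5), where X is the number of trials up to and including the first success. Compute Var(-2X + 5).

For X ~ Geometric(p=1/5), where X is the number of trials up to and including the first success:
Var(X) = 20
Var(-2X + 5) = (-2)² × Var(X) = 4 × 20 = 80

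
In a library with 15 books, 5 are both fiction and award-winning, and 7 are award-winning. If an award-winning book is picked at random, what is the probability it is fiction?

P(A ∩ B) = 5/15 = 1/3
P(B) = 7/15
P(A|B) = P(A ∩ B) / P(B) = (1/3) / (7/15) = 5/7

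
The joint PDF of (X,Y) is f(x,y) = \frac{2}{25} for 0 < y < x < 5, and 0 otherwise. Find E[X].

f_X(x) = ∫_0^x \frac{2}{25} dy = \frac{2 x}{25}
E[X] = ∫_0^5 x × (\frac{2 x}{25}) dx = \frac{10}{3}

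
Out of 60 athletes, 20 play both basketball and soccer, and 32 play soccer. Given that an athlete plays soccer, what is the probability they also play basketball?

P(A ∩ B) = 20/60 = 1/3
P(B) = 32/60 = 8/15
P(A|B) = P(A ∩ B) / P(B) = (1/3) / (8/15) = 5/8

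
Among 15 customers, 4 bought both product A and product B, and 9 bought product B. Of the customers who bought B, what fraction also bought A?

P(A ∩ B) = 4/15
P(B) = 9/15 = 3/5
P(A|B) = P(A ∩ B) / P(B) = (4/15) / (3/5) = 4/9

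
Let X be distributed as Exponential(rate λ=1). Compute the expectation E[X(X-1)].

E[X(X-1)] = E[X² - X] = E[X²] - E[X]
E[X] = 1
E[X²] = Var(X) + (E[X])² = 1 + (1)² = 2
E[X(X-1)] = 2 - 1 = 1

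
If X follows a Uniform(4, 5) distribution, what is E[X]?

For X ~ Uniform(4, 5), the expected value is:
E[X] = \frac{9}{2}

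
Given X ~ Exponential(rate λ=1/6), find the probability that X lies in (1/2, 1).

P(1/2 < X < 1) = ∫_{1/2}^{1} f(x) dx
where f(x) = \frac{e^{- \frac{x}{6}}}{6}
= - \frac{1}{e^{\frac{1}{6}}} + e^{- \frac{1}{12}}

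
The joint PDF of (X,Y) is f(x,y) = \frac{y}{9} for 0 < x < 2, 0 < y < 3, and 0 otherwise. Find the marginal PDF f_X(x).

f_X(x) = ∫_0^3 f(x,y) dy
= ∫_0^3 \frac{y}{9} dy
= \frac{1}{2} for 0 < x < 2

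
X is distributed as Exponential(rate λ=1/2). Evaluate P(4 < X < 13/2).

P(4 < X < 13/2) = ∫_{4}^{13/2} f(x) dx
where f(x) = \frac{e^{- \frac{x}{2}}}{2}
= - \frac{1}{e^{\frac{13}{4}}} + e^{-2}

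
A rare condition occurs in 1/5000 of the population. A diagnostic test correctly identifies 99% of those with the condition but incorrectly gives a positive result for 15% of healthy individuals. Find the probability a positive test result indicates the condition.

Let D = the rare event, + = positive/flagged.
P(D) = 1/5000
P(+|D) = 99/100
P(+|D') = 15/100 = 3/20
P(+) = P(+|D)P(D) + P(+|D')P(D')
     = \frac{99}{100} × \frac{1}{5000} + \frac{3}{20} × \frac{4999}{5000}
     = \frac{18771}{125000}
P(D|+) = P(+|D)P(D)/P(+) = \frac{33}{25028}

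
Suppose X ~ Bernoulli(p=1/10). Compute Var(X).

For X ~ Bernoulli(p=1/10):
Var(X) = \frac{9}{100}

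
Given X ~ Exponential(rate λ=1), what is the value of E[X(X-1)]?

E[X(X-1)] = E[X² - X] = E[X²] - E[X]
E[X] = 1
E[X²] = Var(X) + (E[X])² = 1 + (1)² = 2
E[X(X-1)] = 2 - 1 = 1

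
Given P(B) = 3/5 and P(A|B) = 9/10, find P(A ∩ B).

By definition, P(A|B) = P(A ∩ B) / P(B)
So P(A ∩ B) = P(A|B) × P(B)
= 9/10 × 3/5
= 27/50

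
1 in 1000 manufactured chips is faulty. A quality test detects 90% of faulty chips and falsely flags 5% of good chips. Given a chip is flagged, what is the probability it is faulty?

Let D = the rare event, + = positive/flagged.
P(D) = 1/1000
P(+|D) = 90/100 = 9/10
P(+|D') = 5/100 = 1/20
P(+) = P(+|D)P(D) + P(+|D')P(D')
     = \frac{9}{10} × \frac{1}{1000} + \frac{1}{20} × \frac{999}{1000}
     = \frac{1017}{20000}
P(D|+) = P(+|D)P(D)/P(+) = \frac{2}{113}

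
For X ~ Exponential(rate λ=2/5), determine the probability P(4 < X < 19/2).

P(4 < X < 19/2) = ∫_{4}^{19/2} f(x) dx
where f(x) = \frac{2 e^{- \frac{2 x}{5}}}{5}
= - \frac{1 - e^{\frac{11}{5}}}{e^{\frac{19}{5}}}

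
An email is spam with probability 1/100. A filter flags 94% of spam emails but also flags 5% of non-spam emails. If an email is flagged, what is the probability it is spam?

Let D = the rare event, + = positive/flagged.
P(D) = 1/100
P(+|D) = 94/100 = 47/50
P(+|D') = 5/100 = 1/20
P(+) = P(+|D)P(D) + P(+|D')P(D')
     = \frac{47}{50} × \frac{1}{100} + \frac{1}{20} × \frac{99}{100}
     = \frac{589}{10000}
P(D|+) = P(+|D)P(D)/P(+) = \frac{94}{589}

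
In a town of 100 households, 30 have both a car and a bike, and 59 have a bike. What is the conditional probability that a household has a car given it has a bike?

P(A ∩ B) = 30/100 = 3/10
P(B) = 59/100
P(A|B) = P(A ∩ B) / P(B) = (3/10) / (59/100) = 30/59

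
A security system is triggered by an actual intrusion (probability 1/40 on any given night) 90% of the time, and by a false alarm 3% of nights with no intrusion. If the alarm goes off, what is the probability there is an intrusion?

Let D = the rare event, + = positive/flagged.
P(D) = 1/40
P(+|D) = 90/100 = 9/10
P(+|D') = 3/100
P(+) = P(+|D)P(D) + P(+|D')P(D')
     = \frac{9}{10} × \frac{1}{40} + \frac{3}{100} × \frac{39}{40}
     = \frac{207}{4000}
P(D|+) = P(+|D)P(D)/P(+) = \frac{10}{23}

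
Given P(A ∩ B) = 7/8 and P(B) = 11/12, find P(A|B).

P(A|B) = P(A ∩ B) / P(B)
= (7/8) / (11/12)
= 21/22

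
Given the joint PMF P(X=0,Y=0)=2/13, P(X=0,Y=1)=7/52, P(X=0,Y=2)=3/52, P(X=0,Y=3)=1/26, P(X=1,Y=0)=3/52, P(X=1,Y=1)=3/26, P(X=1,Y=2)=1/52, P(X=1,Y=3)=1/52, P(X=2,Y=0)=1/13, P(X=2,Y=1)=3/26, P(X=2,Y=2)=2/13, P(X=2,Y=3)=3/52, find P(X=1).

P(X=1) = P(X=1,Y=0) + P(X=1,Y=1) + P(X=1,Y=2) + P(X=1,Y=3)
= 3/52 + 3/26 + 1/52 + 1/52
= 11/52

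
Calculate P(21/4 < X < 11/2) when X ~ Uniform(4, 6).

P(21/4 < X < 11/2) = ∫_{21/4}^{11/2} f(x) dx
where f(x) = \frac{1}{2}
= \frac{1}{8}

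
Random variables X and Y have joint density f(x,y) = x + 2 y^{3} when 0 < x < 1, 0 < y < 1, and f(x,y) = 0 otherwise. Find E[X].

E[X] = ∫_0^1 ∫_0^1 x × f(x,y) dy dx
= ∫_0^1 ∫_0^1 x × (x + 2 y^{3}) dy dx
= \frac{7}{12}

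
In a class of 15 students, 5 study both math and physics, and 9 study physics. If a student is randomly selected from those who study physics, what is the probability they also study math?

P(A ∩ B) = 5/15 = 1/3
P(B) = 9/15 = 3/5
P(A|B) = P(A ∩ B) / P(B) = (1/3) / (3/5) = 5/9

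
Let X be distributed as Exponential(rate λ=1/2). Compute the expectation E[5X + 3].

For X ~ Exponential(rate λ=1/2):
E[X] = 2
E[5X + 3] = 5 × E[X] + 3 = 13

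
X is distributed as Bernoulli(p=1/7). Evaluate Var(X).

For X ~ Bernoulli(p=1/7):
Var(X) = \frac{6}{49}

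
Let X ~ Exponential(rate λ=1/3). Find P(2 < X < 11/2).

P(2 < X < 11/2) = ∫_{2}^{11/2} f(x) dx
where f(x) = \frac{e^{- \frac{x}{3}}}{3}
= - \frac{1}{e^{\frac{11}{6}}} + e^{- \frac{2}{3}}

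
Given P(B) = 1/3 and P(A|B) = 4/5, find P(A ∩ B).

By definition, P(A|B) = P(A ∩ B) / P(B)
So P(A ∩ B) = P(A|B) × P(B)
= 4/5 × 1/3
= 4/15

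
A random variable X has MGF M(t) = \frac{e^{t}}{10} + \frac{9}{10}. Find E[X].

To find E[X], compute M^(1)(0):
M^(1)(t) = \frac{e^{t}}{10}
M^(1)(0) = \frac{1}{10}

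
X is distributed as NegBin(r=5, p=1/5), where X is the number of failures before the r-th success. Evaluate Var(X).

For X ~ NegBin(r=5, p=1/5), where X is the number of failures before the r-th success:
Var(X) = 100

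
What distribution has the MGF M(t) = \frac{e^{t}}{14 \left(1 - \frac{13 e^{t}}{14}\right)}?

The MGF M(t) = \frac{e^{t}}{14 \left(1 - \frac{13 e^{t}}{14}\right)} is the standard form for the Geometric distribution.
Comparing with the known MGF formula identifies: Geometric(p=1/14), X = trial number of first success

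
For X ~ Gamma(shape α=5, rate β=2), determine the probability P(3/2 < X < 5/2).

P(3/2 < X < 5/2) = ∫_{3/2}^{5/2} f(x) dx
where f(x) = \frac{4 x^{4} e^{- 2 x}}{3}
= \frac{-523 + 131 e^{2}}{8 e^{5}}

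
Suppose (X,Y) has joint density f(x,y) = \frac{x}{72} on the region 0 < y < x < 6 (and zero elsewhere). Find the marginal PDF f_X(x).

f_X(x) = ∫_0^x \frac{x}{72} dy = \frac{x^{2}}{72}
for 0 < x < 6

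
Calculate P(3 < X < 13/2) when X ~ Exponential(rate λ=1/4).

P(3 < X < 13/2) = ∫_{3}^{13/2} f(x) dx
where f(x) = \frac{e^{- \frac{x}{4}}}{4}
= - \frac{1}{e^{\frac{13}{8}}} + e^{- \frac{3}{4}}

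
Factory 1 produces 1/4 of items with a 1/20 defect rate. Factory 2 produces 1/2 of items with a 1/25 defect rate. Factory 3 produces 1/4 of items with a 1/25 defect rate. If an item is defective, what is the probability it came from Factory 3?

Using Bayes' theorem:
P(F1) = 1/4, P(D|F1) = 1/20
P(F2) = 1/2, P(D|F2) = 1/25
P(F3) = 1/4, P(D|F3) = 1/25
P(D) = P(D|F1)P(F1) + P(D|F2)P(F2) + P(D|F3)P(F3)
     = \frac{17}{400}
P(F3|D) = P(D|F3)P(F3) / P(D)
= \frac{4}{17}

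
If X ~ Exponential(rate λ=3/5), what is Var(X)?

For X ~ Exponential(rate λ=3/5):
Var(X) = \frac{25}{9}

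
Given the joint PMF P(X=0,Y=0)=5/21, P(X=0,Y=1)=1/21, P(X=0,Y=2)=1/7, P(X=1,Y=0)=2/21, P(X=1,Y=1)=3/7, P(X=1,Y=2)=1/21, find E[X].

First find marginal of X:
P(X=0) = 3/7
P(X=1) = 4/7
E[X] = 0 × 3/7 + 1 × 4/7 = 4/7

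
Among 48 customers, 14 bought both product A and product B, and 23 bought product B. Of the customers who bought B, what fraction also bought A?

P(A ∩ B) = 14/48 = 7/24
P(B) = 23/48
P(A|B) = P(A ∩ B) / P(B) = (7/24) / (23/48) = 14/23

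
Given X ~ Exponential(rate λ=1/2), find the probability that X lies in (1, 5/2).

P(1 < X < 5/2) = ∫_{1}^{5/2} f(x) dx
where f(x) = \frac{e^{- \frac{x}{2}}}{2}
= - \frac{1}{e^{\frac{5}{4}}} + e^{- \frac{1}{2}}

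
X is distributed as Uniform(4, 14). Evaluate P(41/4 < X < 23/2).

P(41/4 < X < 23/2) = ∫_{41/4}^{23/2} f(x) dx
where f(x) = \frac{1}{10}
= \frac{1}{8}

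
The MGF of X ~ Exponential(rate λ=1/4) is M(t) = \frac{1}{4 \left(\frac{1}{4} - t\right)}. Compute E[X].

To find E[X], compute M^(1)(0):
M^(1)(t) = \frac{1}{4 \left(\frac{1}{4} - t\right)^{2}}
M^(1)(0) = 4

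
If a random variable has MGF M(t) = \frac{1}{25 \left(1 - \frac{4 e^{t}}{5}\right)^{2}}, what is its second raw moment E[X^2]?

To find E[X^2], compute M^(2)(0):
M^(1)(t) = \frac{8 e^{t}}{125 \left(1 - \frac{4 e^{t}}{5}\right)^{3}}
M^(2)(t) = \frac{8 e^{t}}{125 \left(1 - \frac{4 e^{t}}{5}\right)^{3}} + \frac{96 e^{2 t}}{625 \left(1 - \frac{4 e^{t}}{5}\right)^{4}}
M^(2)(0) = 104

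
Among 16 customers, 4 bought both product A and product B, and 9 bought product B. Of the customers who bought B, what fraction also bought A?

P(A ∩ B) = 4/16 = 1/4
P(B) = 9/16
P(A|B) = P(A ∩ B) / P(B) = (1/4) / (9/16) = 4/9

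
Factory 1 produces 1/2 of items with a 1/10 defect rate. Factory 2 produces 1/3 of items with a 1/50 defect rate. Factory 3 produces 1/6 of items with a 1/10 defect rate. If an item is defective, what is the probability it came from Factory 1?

Using Bayes' theorem:
P(F1) = 1/2, P(D|F1) = 1/10
P(F2) = 1/3, P(D|F2) = 1/50
P(F3) = 1/6, P(D|F3) = 1/10
P(D) = P(D|F1)P(F1) + P(D|F2)P(F2) + P(D|F3)P(F3)
     = \frac{11}{150}
P(F1|D) = P(D|F1)P(F1) / P(D)
= \frac{15}{22}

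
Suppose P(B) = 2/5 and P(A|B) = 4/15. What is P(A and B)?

By definition, P(A|B) = P(A ∩ B) / P(B)
So P(A ∩ B) = P(A|B) × P(B)
= 4/15 × 2/5
= 8/75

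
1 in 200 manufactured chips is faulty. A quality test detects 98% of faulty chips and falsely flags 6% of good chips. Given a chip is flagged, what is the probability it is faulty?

Let D = the rare event, + = positive/flagged.
P(D) = 1/200
P(+|D) = 98/100 = 49/50
P(+|D') = 6/100 = 3/50
P(+) = P(+|D)P(D) + P(+|D')P(D')
     = \frac{49}{50} × \frac{1}{200} + \frac{3}{50} × \frac{199}{200}
     = \frac{323}{5000}
P(D|+) = P(+|D)P(D)/P(+) = \frac{49}{646}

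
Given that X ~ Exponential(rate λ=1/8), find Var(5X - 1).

For X ~ Exponential(rate λ=1/8):
Var(X) = 64
Var(5X - 1) = (5)² × Var(X) = 25 × 64 = 1600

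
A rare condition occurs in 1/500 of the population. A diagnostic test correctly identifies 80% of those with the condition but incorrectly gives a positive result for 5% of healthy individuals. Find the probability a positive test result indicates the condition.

Let D = the rare event, + = positive/flagged.
P(D) = 1/500
P(+|D) = 80/100 = 4/5
P(+|D') = 5/100 = 1/20
P(+) = P(+|D)P(D) + P(+|D')P(D')
     = \frac{4}{5} × \frac{1}{500} + \frac{1}{20} × \frac{499}{500}
     = \frac{103}{2000}
P(D|+) = P(+|D)P(D)/P(+) = \frac{16}{515}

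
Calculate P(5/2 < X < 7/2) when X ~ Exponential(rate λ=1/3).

P(5/2 < X < 7/2) = ∫_{5/2}^{7/2} f(x) dx
where f(x) = \frac{e^{- \frac{x}{3}}}{3}
= - \frac{1 - e^{\frac{1}{3}}}{e^{\frac{7}{6}}}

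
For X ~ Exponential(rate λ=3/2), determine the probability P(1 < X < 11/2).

P(1 < X < 11/2) = ∫_{1}^{11/2} f(x) dx
where f(x) = \frac{3 e^{- \frac{3 x}{2}}}{2}
= - \frac{1}{e^{\frac{33}{4}}} + e^{- \frac{3}{2}}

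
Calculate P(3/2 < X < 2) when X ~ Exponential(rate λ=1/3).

P(3/2 < X < 2) = ∫_{3/2}^{2} f(x) dx
where f(x) = \frac{e^{- \frac{x}{3}}}{3}
= - \frac{1}{e^{\frac{2}{3}}} + e^{- \frac{1}{2}}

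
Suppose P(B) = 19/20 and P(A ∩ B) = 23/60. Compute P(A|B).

P(A|B) = P(A ∩ B) / P(B)
= (23/60) / (19/20)
= 23/57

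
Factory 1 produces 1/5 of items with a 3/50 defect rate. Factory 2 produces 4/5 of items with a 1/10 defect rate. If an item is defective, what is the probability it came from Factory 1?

Using Bayes' theorem:
P(F1) = 1/5, P(D|F1) = 3/50
P(F2) = 4/5, P(D|F2) = 1/10
P(D) = P(D|F1)P(F1) + P(D|F2)P(F2)
     = \frac{23}{250}
P(F1|D) = P(D|F1)P(F1) / P(D)
= \frac{3}{23}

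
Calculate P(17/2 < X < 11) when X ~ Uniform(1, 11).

P(17/2 < X < 11) = ∫_{17/2}^{11} f(x) dx
where f(x) = \frac{1}{10}
= \frac{1}{4}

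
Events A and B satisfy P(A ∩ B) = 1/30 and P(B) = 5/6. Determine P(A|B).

P(A|B) = P(A ∩ B) / P(B)
= (1/30) / (5/6)
= 1/25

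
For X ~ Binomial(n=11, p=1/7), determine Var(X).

For X ~ Binomial(n=11, p=1/7):
Var(X) = \frac{66}{49}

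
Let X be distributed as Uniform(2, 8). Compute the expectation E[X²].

Using the identity E[X²] = Var(X) + (E[X])²:
E[X] = 5
Var(X) = 3
E[X²] = 3 + (5)²
= 28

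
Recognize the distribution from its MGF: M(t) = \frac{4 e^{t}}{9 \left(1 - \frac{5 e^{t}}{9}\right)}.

The MGF M(t) = \frac{4 e^{t}}{9 \left(1 - \frac{5 e^{t}}{9}\right)} is the standard form for the Geometric distribution.
Comparing with the known MGF formula identifies: Geometric(p=4/9), X = trial number of first success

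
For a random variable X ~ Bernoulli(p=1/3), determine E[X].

For X ~ Bernoulli(p=1/3), the expected value is:
E[X] = \frac{1}{3}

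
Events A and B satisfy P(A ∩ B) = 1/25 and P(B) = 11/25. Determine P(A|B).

P(A|B) = P(A ∩ B) / P(B)
= (1/25) / (11/25)
= 1/11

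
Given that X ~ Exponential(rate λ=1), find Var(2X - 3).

For X ~ Exponential(rate λ=1):
Var(X) = 1
Var(2X - 3) = (2)² × Var(X) = 4 × 1 = 4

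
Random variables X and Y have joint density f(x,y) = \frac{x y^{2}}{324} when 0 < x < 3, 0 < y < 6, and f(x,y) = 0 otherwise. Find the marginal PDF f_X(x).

f_X(x) = ∫_0^6 f(x,y) dy
= ∫_0^6 \frac{x y^{2}}{324} dy
= \frac{2 x}{9} for 0 < x < 3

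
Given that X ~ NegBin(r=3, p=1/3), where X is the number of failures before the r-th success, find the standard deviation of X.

For X ~ NegBin(r=3, p=1/3), where X is the number of failures before the r-th success:
Var(X) = 18
SD(X) = √(Var(X)) = √(18) = 3 \sqrt{2}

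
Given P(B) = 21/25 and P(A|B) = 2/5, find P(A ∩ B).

By definition, P(A|B) = P(A ∩ B) / P(B)
So P(A ∩ B) = P(A|B) × P(B)
= 2/5 × 21/25
= 42/125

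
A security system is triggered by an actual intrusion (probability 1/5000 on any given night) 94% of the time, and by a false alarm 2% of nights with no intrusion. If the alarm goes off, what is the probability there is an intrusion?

Let D = the rare event, + = positive/flagged.
P(D) = 1/5000
P(+|D) = 94/100 = 47/50
P(+|D') = 2/100 = 1/50
P(+) = P(+|D)P(D) + P(+|D')P(D')
     = \frac{47}{50} × \frac{1}{5000} + \frac{1}{50} × \frac{4999}{5000}
     = \frac{2523}{125000}
P(D|+) = P(+|D)P(D)/P(+) = \frac{47}{5046}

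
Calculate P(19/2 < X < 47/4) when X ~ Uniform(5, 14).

P(19/2 < X < 47/4) = ∫_{19/2}^{47/4} f(x) dx
where f(x) = \frac{1}{9}
= \frac{1}{4}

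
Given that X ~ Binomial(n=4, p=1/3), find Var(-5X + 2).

For X ~ Binomial(n=4, p=1/3):
Var(X) = \frac{8}{9}
Var(-5X + 2) = (-5)² × Var(X) = 25 × \frac{8}{9} = \frac{200}{9}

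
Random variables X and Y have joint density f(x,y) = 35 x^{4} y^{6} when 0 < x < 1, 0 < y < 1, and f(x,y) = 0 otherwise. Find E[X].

E[X] = ∫_0^1 ∫_0^1 x × f(x,y) dy dx
= ∫_0^1 ∫_0^1 x × (35 x^{4} y^{6}) dy dx
= \frac{5}{6}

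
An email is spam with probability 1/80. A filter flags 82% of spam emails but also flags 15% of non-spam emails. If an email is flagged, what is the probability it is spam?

Let D = the rare event, + = positive/flagged.
P(D) = 1/80
P(+|D) = 82/100 = 41/50
P(+|D') = 15/100 = 3/20
P(+) = P(+|D)P(D) + P(+|D')P(D')
     = \frac{41}{50} × \frac{1}{80} + \frac{3}{20} × \frac{79}{80}
     = \frac{1267}{8000}
P(D|+) = P(+|D)P(D)/P(+) = \frac{82}{1267}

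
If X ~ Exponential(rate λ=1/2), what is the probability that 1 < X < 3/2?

P(1 < X < 3/2) = ∫_{1}^{3/2} f(x) dx
where f(x) = \frac{e^{- \frac{x}{2}}}{2}
= - \frac{1}{e^{\frac{3}{4}}} + e^{- \frac{1}{2}}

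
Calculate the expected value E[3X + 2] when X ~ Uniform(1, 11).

For X ~ Uniform(1, 11):
E[X] = 6
E[3X + 2] = 3 × E[X] + 2 = 20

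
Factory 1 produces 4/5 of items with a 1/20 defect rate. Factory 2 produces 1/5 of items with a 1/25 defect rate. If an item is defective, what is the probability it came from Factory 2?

Using Bayes' theorem:
P(F1) = 4/5, P(D|F1) = 1/20
P(F2) = 1/5, P(D|F2) = 1/25
P(D) = P(D|F1)P(F1) + P(D|F2)P(F2)
     = \frac{6}{125}
P(F2|D) = P(D|F2)P(F2) / P(D)
= \frac{1}{6}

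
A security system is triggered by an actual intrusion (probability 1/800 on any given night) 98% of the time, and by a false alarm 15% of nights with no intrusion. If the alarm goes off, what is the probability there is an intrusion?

Let D = the rare event, + = positive/flagged.
P(D) = 1/800
P(+|D) = 98/100 = 49/50
P(+|D') = 15/100 = 3/20
P(+) = P(+|D)P(D) + P(+|D')P(D')
     = \frac{49}{50} × \frac{1}{800} + \frac{3}{20} × \frac{799}{800}
     = \frac{12083}{80000}
P(D|+) = P(+|D)P(D)/P(+) = \frac{98}{12083}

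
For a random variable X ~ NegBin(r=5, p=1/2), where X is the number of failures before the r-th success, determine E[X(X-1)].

E[X(X-1)] = E[X² - X] = E[X²] - E[X]
E[X] = 5
E[X²] = Var(X) + (E[X])² = 10 + (5)² = 35
E[X(X-1)] = 35 - 5 = 30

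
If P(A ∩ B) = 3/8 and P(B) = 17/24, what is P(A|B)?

P(A|B) = P(A ∩ B) / P(B)
= (3/8) / (17/24)
= 9/17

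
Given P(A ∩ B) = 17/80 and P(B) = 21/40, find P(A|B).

P(A|B) = P(A ∩ B) / P(B)
= (17/80) / (21/40)
= 17/42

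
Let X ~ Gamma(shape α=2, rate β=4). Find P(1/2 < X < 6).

P(1/2 < X < 6) = ∫_{1/2}^{6} f(x) dx
where f(x) = 16 x e^{- 4 x}
= \frac{-25 + 3 e^{22}}{e^{24}}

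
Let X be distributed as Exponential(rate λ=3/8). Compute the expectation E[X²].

Using the identity E[X²] = Var(X) + (E[X])²:
E[X] = \frac{8}{3}
Var(X) = \frac{64}{9}
E[X²] = \frac{64}{9} + (\frac{8}{3})²
= \frac{128}{9}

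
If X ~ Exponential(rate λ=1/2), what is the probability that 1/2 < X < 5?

P(1/2 < X < 5) = ∫_{1/2}^{5} f(x) dx
where f(x) = \frac{e^{- \frac{x}{2}}}{2}
= - \frac{1}{e^{\frac{5}{2}}} + e^{- \frac{1}{4}}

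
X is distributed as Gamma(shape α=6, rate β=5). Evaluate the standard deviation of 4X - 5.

For X ~ Gamma(shape α=6, rate β=5):
Var(X) = \frac{6}{25}
SD(X) = √(Var(X)) = √(\frac{6}{25}) = \frac{\sqrt{6}}{5}
SD(4X - 5) = |4| × SD(X) = 4 × \frac{\sqrt{6}}{5} = \frac{4 \sqrt{6}}{5}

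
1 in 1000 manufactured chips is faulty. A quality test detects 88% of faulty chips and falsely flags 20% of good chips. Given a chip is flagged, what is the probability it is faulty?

Let D = the rare event, + = positive/flagged.
P(D) = 1/1000
P(+|D) = 88/100 = 22/25
P(+|D') = 20/100 = 1/5
P(+) = P(+|D)P(D) + P(+|D')P(D')
     = \frac{22}{25} × \frac{1}{1000} + \frac{1}{5} × \frac{999}{1000}
     = \frac{5017}{25000}
P(D|+) = P(+|D)P(D)/P(+) = \frac{22}{5017}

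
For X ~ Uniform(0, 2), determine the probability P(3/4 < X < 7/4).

P(3/4 < X < 7/4) = ∫_{3/4}^{7/4} f(x) dx
where f(x) = \frac{1}{2}
= \frac{1}{2}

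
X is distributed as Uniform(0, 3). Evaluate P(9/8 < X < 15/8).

P(9/8 < X < 15/8) = ∫_{9/8}^{15/8} f(x) dx
where f(x) = \frac{1}{3}
= \frac{1}{4}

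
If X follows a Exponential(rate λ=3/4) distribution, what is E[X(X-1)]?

E[X(X-1)] = E[X² - X] = E[X²] - E[X]
E[X] = \frac{4}{3}
E[X²] = Var(X) + (E[X])² = \frac{16}{9} + (\frac{4}{3})² = \frac{32}{9}
E[X(X-1)] = \frac{32}{9} - \frac{4}{3} = \frac{20}{9}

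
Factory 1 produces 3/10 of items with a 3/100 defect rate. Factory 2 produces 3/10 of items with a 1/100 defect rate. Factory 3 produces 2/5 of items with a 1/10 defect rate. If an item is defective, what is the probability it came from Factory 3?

Using Bayes' theorem:
P(F1) = 3/10, P(D|F1) = 3/100
P(F2) = 3/10, P(D|F2) = 1/100
P(F3) = 2/5, P(D|F3) = 1/10
P(D) = P(D|F1)P(F1) + P(D|F2)P(F2) + P(D|F3)P(F3)
     = \frac{13}{250}
P(F3|D) = P(D|F3)P(F3) / P(D)
= \frac{10}{13}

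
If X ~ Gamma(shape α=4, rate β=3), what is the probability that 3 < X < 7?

P(3 < X < 7) = ∫_{3}^{7} f(x) dx
where f(x) = \frac{27 x^{3} e^{- 3 x}}{2}
= \frac{2 \left(-893 + 86 e^{12}\right)}{e^{21}}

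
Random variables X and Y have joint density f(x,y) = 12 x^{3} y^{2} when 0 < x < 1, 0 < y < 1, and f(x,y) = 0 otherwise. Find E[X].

E[X] = ∫_0^1 ∫_0^1 x × f(x,y) dy dx
= ∫_0^1 ∫_0^1 x × (12 x^{3} y^{2}) dy dx
= \frac{4}{5}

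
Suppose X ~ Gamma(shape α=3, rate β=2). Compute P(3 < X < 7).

P(3 < X < 7) = ∫_{3}^{7} f(x) dx
where f(x) = 4 x^{2} e^{- 2 x}
= \frac{-113 + 25 e^{8}}{e^{14}}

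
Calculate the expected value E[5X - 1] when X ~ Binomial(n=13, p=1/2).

For X ~ Binomial(n=13, p=1/2):
E[X] = \frac{13}{2}
E[5X - 1] = 5 × E[X] - 1 = \frac{63}{2}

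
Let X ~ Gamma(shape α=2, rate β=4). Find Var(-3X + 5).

For X ~ Gamma(shape α=2, rate β=4):
Var(X) = \frac{1}{8}
Var(-3X + 5) = (-3)² × Var(X) = 9 × \frac{1}{8} = \frac{9}{8}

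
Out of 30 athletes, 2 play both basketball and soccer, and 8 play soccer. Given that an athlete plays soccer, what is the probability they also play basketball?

P(A ∩ B) = 2/30 = 1/15
P(B) = 8/30 = 4/15
P(A|B) = P(A ∩ B) / P(B) = (1/15) / (4/15) = 1/4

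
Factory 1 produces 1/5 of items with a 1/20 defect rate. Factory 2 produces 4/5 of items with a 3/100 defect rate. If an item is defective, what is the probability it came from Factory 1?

Using Bayes' theorem:
P(F1) = 1/5, P(D|F1) = 1/20
P(F2) = 4/5, P(D|F2) = 3/100
P(D) = P(D|F1)P(F1) + P(D|F2)P(F2)
     = \frac{17}{500}
P(F1|D) = P(D|F1)P(F1) / P(D)
= \frac{5}{17}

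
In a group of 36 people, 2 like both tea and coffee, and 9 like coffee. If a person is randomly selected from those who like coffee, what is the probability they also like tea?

P(A ∩ B) = 2/36 = 1/18
P(B) = 9/36 = 1/4
P(A|B) = P(A ∩ B) / P(B) = (1/18) / (1/4) = 2/9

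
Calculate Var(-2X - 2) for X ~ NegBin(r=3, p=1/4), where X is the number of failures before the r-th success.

For X ~ NegBin(r=3, p=1/4), where X is the number of failures before the r-th success:
Var(X) = 36
Var(-2X - 2) = (-2)² × Var(X) = 4 × 36 = 144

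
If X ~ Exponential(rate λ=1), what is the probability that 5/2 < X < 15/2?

P(5/2 < X < 15/2) = ∫_{5/2}^{15/2} f(x) dx
where f(x) = e^{- x}
= - \frac{1 - e^{5}}{e^{\frac{15}{2}}}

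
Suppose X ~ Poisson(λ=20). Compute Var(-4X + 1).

For X ~ Poisson(λ=20):
Var(X) = 20
Var(-4X + 1) = (-4)² × Var(X) = 16 × 20 = 320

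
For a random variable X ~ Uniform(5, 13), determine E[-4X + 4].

For X ~ Uniform(5, 13):
E[X] = 9
E[-4X + 4] = -4 × E[X] + 4 = -32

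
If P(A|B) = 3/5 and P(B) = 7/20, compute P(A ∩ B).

By definition, P(A|B) = P(A ∩ B) / P(B)
So P(A ∩ B) = P(A|B) × P(B)
= 3/5 × 7/20
= 21/100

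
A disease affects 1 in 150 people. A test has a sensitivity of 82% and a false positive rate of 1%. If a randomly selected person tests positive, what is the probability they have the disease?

Let D = the rare event, + = positive/flagged.
P(D) = 1/150
P(+|D) = 82/100 = 41/50
P(+|D') = 1/100
P(+) = P(+|D)P(D) + P(+|D')P(D')
     = \frac{41}{50} × \frac{1}{150} + \frac{1}{100} × \frac{149}{150}
     = \frac{77}{5000}
P(D|+) = P(+|D)P(D)/P(+) = \frac{82}{231}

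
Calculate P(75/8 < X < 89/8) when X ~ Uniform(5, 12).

P(75/8 < X < 89/8) = ∫_{75/8}^{89/8} f(x) dx
where f(x) = \frac{1}{7}
= \frac{1}{4}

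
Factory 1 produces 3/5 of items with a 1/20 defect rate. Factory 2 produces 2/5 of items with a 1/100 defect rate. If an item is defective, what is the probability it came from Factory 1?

Using Bayes' theorem:
P(F1) = 3/5, P(D|F1) = 1/20
P(F2) = 2/5, P(D|F2) = 1/100
P(D) = P(D|F1)P(F1) + P(D|F2)P(F2)
     = \frac{17}{500}
P(F1|D) = P(D|F1)P(F1) / P(D)
= \frac{15}{17}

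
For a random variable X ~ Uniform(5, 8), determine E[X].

For X ~ Uniform(5, 8), the expected value is:
E[X] = \frac{13}{2}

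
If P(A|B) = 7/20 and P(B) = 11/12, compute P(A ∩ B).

By definition, P(A|B) = P(A ∩ B) / P(B)
So P(A ∩ B) = P(A|B) × P(B)
= 7/20 × 11/12
= 77/240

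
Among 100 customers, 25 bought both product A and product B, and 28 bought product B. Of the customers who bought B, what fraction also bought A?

P(A ∩ B) = 25/100 = 1/4
P(B) = 28/100 = 7/25
P(A|B) = P(A ∩ B) / P(B) = (1/4) / (7/25) = 25/28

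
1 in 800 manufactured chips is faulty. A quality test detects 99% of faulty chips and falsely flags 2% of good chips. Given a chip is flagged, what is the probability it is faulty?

Let D = the rare event, + = positive/flagged.
P(D) = 1/800
P(+|D) = 99/100
P(+|D') = 2/100 = 1/50
P(+) = P(+|D)P(D) + P(+|D')P(D')
     = \frac{99}{100} × \frac{1}{800} + \frac{1}{50} × \frac{799}{800}
     = \frac{1697}{80000}
P(D|+) = P(+|D)P(D)/P(+) = \frac{99}{1697}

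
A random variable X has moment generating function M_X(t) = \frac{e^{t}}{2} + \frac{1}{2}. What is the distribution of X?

The MGF M(t) = \frac{e^{t}}{2} + \frac{1}{2} is the standard form for the Bernoulli distribution.
Comparing with the known MGF formula identifies: Bernoulli(p=1/2)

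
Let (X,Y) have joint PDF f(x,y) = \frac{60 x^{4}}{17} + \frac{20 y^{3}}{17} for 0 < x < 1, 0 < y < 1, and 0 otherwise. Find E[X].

E[X] = ∫_0^1 ∫_0^1 x × f(x,y) dy dx
= ∫_0^1 ∫_0^1 x × (\frac{60 x^{4}}{17} + \frac{20 y^{3}}{17}) dy dx
= \frac{25}{34}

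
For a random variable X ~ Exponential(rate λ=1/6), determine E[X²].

Using the identity E[X²] = Var(X) + (E[X])²:
E[X] = 6
Var(X) = 36
E[X²] = 36 + (6)²
= 72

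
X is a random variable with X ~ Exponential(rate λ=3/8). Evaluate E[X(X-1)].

E[X(X-1)] = E[X² - X] = E[X²] - E[X]
E[X] = \frac{8}{3}
E[X²] = Var(X) + (E[X])² = \frac{64}{9} + (\frac{8}{3})² = \frac{128}{9}
E[X(X-1)] = \frac{128}{9} - \frac{8}{3} = \frac{104}{9}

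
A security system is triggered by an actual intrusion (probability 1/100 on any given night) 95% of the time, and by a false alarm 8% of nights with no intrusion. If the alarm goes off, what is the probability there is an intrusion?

Let D = the rare event, + = positive/flagged.
P(D) = 1/100
P(+|D) = 95/100 = 19/20
P(+|D') = 8/100 = 2/25
P(+) = P(+|D)P(D) + P(+|D')P(D')
     = \frac{19}{20} × \frac{1}{100} + \frac{2}{25} × \frac{99}{100}
     = \frac{887}{10000}
P(D|+) = P(+|D)P(D)/P(+) = \frac{95}{887}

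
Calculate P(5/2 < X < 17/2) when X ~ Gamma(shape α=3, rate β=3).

P(5/2 < X < 17/2) = ∫_{5/2}^{17/2} f(x) dx
where f(x) = \frac{27 x^{2} e^{- 3 x}}{2}
= \frac{-2813 + 293 e^{18}}{8 e^{\frac{51}{2}}}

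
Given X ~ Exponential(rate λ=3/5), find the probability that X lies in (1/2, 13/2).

P(1/2 < X < 13/2) = ∫_{1/2}^{13/2} f(x) dx
where f(x) = \frac{3 e^{- \frac{3 x}{5}}}{5}
= - \frac{1 - e^{\frac{18}{5}}}{e^{\frac{39}{10}}}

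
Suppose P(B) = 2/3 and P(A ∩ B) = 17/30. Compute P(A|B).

P(A|B) = P(A ∩ B) / P(B)
= (17/30) / (2/3)
= 17/20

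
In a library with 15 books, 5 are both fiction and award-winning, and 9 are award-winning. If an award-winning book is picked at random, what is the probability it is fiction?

P(A ∩ B) = 5/15 = 1/3
P(B) = 9/15 = 3/5
P(A|B) = P(A ∩ B) / P(B) = (1/3) / (3/5) = 5/9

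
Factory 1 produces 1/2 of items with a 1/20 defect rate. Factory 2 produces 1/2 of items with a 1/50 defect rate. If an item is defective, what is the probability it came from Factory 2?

Using Bayes' theorem:
P(F1) = 1/2, P(D|F1) = 1/20
P(F2) = 1/2, P(D|F2) = 1/50
P(D) = P(D|F1)P(F1) + P(D|F2)P(F2)
     = \frac{7}{200}
P(F2|D) = P(D|F2)P(F2) / P(D)
= \frac{2}{7}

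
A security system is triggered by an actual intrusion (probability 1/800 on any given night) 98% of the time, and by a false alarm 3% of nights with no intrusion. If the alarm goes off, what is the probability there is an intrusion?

Let D = the rare event, + = positive/flagged.
P(D) = 1/800
P(+|D) = 98/100 = 49/50
P(+|D') = 3/100
P(+) = P(+|D)P(D) + P(+|D')P(D')
     = \frac{49}{50} × \frac{1}{800} + \frac{3}{100} × \frac{799}{800}
     = \frac{499}{16000}
P(D|+) = P(+|D)P(D)/P(+) = \frac{98}{2495}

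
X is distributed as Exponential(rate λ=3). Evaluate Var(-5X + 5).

For X ~ Exponential(rate λ=3):
Var(X) = \frac{1}{9}
Var(-5X + 5) = (-5)² × Var(X) = 25 × \frac{1}{9} = \frac{25}{9}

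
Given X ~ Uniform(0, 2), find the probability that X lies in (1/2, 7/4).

P(1/2 < X < 7/4) = ∫_{1/2}^{7/4} f(x) dx
where f(x) = \frac{1}{2}
= \frac{5}{8}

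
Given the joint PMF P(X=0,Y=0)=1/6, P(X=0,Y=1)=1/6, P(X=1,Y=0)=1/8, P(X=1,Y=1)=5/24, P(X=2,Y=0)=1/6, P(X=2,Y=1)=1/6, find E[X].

First find marginal of X:
P(X=0) = 1/3
P(X=1) = 1/3
P(X=2) = 1/3
E[X] = 0 × 1/3 + 1 × 1/3 + 2 × 1/3 = 1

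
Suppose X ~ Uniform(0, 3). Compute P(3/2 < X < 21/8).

P(3/2 < X < 21/8) = ∫_{3/2}^{21/8} f(x) dx
where f(x) = \frac{1}{3}
= \frac{3}{8}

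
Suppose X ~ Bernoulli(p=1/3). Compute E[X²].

Using the identity E[X²] = Var(X) + (E[X])²:
E[X] = \frac{1}{3}
Var(X) = \frac{2}{9}
E[X²] = \frac{2}{9} + (\frac{1}{3})²
= \frac{1}{3}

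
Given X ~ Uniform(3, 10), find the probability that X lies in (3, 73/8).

P(3 < X < 73/8) = ∫_{3}^{73/8} f(x) dx
where f(x) = \frac{1}{7}
= \frac{7}{8}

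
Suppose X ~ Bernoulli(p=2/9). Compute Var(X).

For X ~ Bernoulli(p=2/9):
Var(X) = \frac{14}{81}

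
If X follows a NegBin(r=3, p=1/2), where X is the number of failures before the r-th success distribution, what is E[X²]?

Using the identity E[X²] = Var(X) + (E[X])²:
E[X] = 3
Var(X) = 6
E[X²] = 6 + (3)²
= 15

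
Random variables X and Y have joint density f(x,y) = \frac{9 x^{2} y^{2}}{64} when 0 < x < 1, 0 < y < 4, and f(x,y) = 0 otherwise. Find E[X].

f_X(x) = ∫_0^4 \frac{9 x^{2} y^{2}}{64} dy = 3 x^{2}
E[X] = ∫_0^1 x × (3 x^{2}) dx = \frac{3}{4}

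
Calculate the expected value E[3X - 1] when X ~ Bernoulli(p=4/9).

For X ~ Bernoulli(p=4/9):
E[X] = \frac{4}{9}
E[3X - 1] = 3 × E[X] - 1 = \frac{1}{3}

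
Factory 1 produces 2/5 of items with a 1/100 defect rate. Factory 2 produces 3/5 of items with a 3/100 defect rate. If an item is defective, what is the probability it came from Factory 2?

Using Bayes' theorem:
P(F1) = 2/5, P(D|F1) = 1/100
P(F2) = 3/5, P(D|F2) = 3/100
P(D) = P(D|F1)P(F1) + P(D|F2)P(F2)
     = \frac{11}{500}
P(F2|D) = P(D|F2)P(F2) / P(D)
= \frac{9}{11}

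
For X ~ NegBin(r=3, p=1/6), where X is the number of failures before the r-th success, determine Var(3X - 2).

For X ~ NegBin(r=3, p=1/6), where X is the number of failures before the r-th success:
Var(X) = 90
Var(3X - 2) = (3)² × Var(X) = 9 × 90 = 810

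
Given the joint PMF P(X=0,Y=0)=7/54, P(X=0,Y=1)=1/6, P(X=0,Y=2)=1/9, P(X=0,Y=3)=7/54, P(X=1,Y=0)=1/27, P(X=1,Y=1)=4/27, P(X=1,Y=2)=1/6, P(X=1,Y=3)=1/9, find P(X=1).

P(X=1) = P(X=1,Y=0) + P(X=1,Y=1) + P(X=1,Y=2) + P(X=1,Y=3)
= 1/27 + 4/27 + 1/6 + 1/9
= 25/54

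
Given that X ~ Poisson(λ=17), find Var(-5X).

For X ~ Poisson(λ=17):
Var(X) = 17
Var(-5X) = (-5)² × Var(X) = 25 × 17 = 425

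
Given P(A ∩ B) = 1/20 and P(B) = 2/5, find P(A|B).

P(A|B) = P(A ∩ B) / P(B)
= (1/20) / (2/5)
= 1/8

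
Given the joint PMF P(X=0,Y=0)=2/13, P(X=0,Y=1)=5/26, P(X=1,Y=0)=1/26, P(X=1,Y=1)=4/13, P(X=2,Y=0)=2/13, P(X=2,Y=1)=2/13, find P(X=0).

P(X=0) = P(X=0,Y=0) + P(X=0,Y=1)
= 2/13 + 5/26
= 9/26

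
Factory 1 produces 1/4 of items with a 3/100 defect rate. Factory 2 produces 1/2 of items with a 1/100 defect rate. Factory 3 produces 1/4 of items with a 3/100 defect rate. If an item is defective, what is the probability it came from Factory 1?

Using Bayes' theorem:
P(F1) = 1/4, P(D|F1) = 3/100
P(F2) = 1/2, P(D|F2) = 1/100
P(F3) = 1/4, P(D|F3) = 3/100
P(D) = P(D|F1)P(F1) + P(D|F2)P(F2) + P(D|F3)P(F3)
     = \frac{1}{50}
P(F1|D) = P(D|F1)P(F1) / P(D)
= \frac{3}{8}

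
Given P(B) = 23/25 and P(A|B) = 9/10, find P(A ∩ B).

By definition, P(A|B) = P(A ∩ B) / P(B)
So P(A ∩ B) = P(A|B) × P(B)
= 9/10 × 23/25
= 207/250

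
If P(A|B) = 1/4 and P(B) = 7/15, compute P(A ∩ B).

By definition, P(A|B) = P(A ∩ B) / P(B)
So P(A ∩ B) = P(A|B) × P(B)
= 1/4 × 7/15
= 7/60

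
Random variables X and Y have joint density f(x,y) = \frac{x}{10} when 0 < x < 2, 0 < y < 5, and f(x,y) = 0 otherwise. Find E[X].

f_X(x) = ∫_0^5 \frac{x}{10} dy = \frac{x}{2}
E[X] = ∫_0^2 x × (\frac{x}{2}) dx = \frac{4}{3}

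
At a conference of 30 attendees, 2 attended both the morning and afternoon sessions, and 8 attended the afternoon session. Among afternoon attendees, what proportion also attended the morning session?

P(A ∩ B) = 2/30 = 1/15
P(B) = 8/30 = 4/15
P(A|B) = P(A ∩ B) / P(B) = (1/15) / (4/15) = 1/4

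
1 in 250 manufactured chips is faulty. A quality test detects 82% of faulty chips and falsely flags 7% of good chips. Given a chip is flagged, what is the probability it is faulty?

Let D = the rare event, + = positive/flagged.
P(D) = 1/250
P(+|D) = 82/100 = 41/50
P(+|D') = 7/100
P(+) = P(+|D)P(D) + P(+|D')P(D')
     = \frac{41}{50} × \frac{1}{250} + \frac{7}{100} × \frac{249}{250}
     = \frac{73}{1000}
P(D|+) = P(+|D)P(D)/P(+) = \frac{82}{1825}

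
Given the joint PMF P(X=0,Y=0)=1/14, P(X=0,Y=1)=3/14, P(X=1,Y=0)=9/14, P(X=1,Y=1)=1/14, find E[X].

First find marginal of X:
P(X=0) = 2/7
P(X=1) = 5/7
E[X] = 0 × 2/7 + 1 × 5/7 = 5/7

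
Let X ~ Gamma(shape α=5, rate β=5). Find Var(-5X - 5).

For X ~ Gamma(shape α=5, rate β=5):
Var(X) = \frac{1}{5}
Var(-5X - 5) = (-5)² × Var(X) = 25 × \frac{1}{5} = 5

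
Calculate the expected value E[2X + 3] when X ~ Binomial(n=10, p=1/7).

For X ~ Binomial(n=10, p=1/7):
E[X] = \frac{10}{7}
E[2X + 3] = 2 × E[X] + 3 = \frac{41}{7}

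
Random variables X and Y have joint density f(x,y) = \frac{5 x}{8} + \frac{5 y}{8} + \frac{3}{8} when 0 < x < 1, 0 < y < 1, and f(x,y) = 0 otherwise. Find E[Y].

E[Y] = ∫_0^1 ∫_0^1 y × f(x,y) dx dy
= \frac{53}{96}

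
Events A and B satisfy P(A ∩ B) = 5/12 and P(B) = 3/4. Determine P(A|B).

P(A|B) = P(A ∩ B) / P(B)
= (5/12) / (3/4)
= 5/9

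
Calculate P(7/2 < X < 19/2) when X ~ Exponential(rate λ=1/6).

P(7/2 < X < 19/2) = ∫_{7/2}^{19/2} f(x) dx
where f(x) = \frac{e^{- \frac{x}{6}}}{6}
= - \frac{1 - e}{e^{\frac{19}{12}}}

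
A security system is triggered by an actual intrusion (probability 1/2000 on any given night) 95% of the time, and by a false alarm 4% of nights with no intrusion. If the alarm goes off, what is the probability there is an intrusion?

Let D = the rare event, + = positive/flagged.
P(D) = 1/2000
P(+|D) = 95/100 = 19/20
P(+|D') = 4/100 = 1/25
P(+) = P(+|D)P(D) + P(+|D')P(D')
     = \frac{19}{20} × \frac{1}{2000} + \frac{1}{25} × \frac{1999}{2000}
     = \frac{8091}{200000}
P(D|+) = P(+|D)P(D)/P(+) = \frac{95}{8091}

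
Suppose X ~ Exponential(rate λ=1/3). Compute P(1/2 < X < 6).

P(1/2 < X < 6) = ∫_{1/2}^{6} f(x) dx
where f(x) = \frac{e^{- \frac{x}{3}}}{3}
= - \frac{1}{e^{2}} + e^{- \frac{1}{6}}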